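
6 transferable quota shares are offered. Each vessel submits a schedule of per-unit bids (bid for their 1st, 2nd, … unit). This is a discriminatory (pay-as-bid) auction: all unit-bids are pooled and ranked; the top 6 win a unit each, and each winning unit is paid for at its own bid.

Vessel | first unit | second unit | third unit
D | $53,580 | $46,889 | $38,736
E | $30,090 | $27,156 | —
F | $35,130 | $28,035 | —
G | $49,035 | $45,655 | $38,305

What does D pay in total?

D pays $139,205

Merging the schedules and taking the best 6: 53,580 (D-1), 49,035 (G-1), 46,889 (D-2), 45,655 (G-2), 38,736 (D-3), 38,305 (G-3)
Next rejected bid: $35,130 (not a price — pay-as-bid).
D's winning unit-bids: 53,580 + 46,889 + 38,736 = $139,205.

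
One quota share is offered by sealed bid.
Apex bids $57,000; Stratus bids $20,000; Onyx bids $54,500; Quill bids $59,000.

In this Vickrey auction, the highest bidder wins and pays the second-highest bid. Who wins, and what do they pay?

Vickrey auction: the highest bidder wins and pays the second-highest bid.
Sorting bids: 59,000 (Quill) > 57,000 (Apex) > 54,500 (Onyx) > 20,000 (Stratus)
Quill is highest; pays the second-highest bid, $57,000.

Quill pays $57,000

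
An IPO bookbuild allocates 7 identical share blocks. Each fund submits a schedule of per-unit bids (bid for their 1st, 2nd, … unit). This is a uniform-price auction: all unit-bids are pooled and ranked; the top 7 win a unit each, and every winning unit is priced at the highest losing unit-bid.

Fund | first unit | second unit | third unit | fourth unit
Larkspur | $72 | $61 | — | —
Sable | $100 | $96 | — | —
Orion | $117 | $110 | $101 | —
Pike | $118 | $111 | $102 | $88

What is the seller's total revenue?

Merging the schedules and taking the best 7: 118 (Pike-1), 117 (Orion-1), 111 (Pike-2), 110 (Orion-2), 102 (Pike-3), 101 (Orion-3), 100 (Sable-1)
First bid not allocated: $96.
Allocation: Orion 3, Pike 3, Sable 1. Every unit priced at $96.
Revenue = 7 × 96 = $672.

Total revenue: $672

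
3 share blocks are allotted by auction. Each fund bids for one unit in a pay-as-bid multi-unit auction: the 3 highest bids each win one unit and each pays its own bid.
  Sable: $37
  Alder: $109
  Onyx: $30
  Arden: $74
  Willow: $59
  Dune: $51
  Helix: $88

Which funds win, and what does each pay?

Sorting: 109 (Alder), 88 (Helix), 74 (Arden), 59 (Willow), 51 (Dune), …
Winners (3 units): Alder, Helix, Arden.
Each winner pays its own bid: Alder $109, Helix $88, Arden $74.

Alder $109, Helix $88, Arden $74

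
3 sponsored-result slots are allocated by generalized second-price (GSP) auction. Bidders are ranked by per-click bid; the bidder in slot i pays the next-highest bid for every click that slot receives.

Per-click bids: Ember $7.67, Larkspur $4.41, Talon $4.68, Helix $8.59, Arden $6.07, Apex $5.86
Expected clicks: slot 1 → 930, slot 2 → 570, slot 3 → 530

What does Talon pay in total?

Talon pays $0.00

Ranked by bid: $8.59 (Helix) > $7.67 (Ember) > $6.07 (Arden) > $5.86 (Apex) > …
Talon ranks below slot 3 → no slot, pays nothing.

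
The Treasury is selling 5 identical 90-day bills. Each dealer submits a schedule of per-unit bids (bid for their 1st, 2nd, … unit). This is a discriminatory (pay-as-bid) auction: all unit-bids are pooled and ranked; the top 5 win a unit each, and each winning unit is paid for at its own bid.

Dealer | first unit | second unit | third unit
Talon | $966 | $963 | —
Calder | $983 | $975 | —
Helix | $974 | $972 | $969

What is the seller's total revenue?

All unit-bids, highest first — top 5: 983 (Calder-1), 975 (Calder-2), 974 (Helix-1), 972 (Helix-2), 969 (Helix-3)
Next rejected bid: $966 (not a price — pay-as-bid).
Each winning unit pays its own bid.
Revenue = 983 + 975 + 974 + 972 + 969 = $4,873.

Total revenue: $4,873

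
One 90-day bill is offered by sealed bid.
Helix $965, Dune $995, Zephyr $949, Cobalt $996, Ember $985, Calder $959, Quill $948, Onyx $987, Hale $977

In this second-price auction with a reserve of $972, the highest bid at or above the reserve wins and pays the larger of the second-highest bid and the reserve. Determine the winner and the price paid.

Cobalt pays $995

Bids in order: 996 (Cobalt) > 995 (Dune) > 987 (Onyx) > 985 (Ember) > 977 (Hale) > 965 (Helix) > …
Highest eligible bid: Cobalt at $996.
Second-highest bid $995 exceeds the reserve $972 → payment $995.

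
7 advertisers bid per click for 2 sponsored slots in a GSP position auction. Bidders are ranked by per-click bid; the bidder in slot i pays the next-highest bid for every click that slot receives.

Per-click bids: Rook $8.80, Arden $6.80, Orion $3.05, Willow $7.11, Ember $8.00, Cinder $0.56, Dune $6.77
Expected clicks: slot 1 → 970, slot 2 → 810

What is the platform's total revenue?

Total revenue: $13519.10

Sorting advertisers: $8.80 (Rook) > $8.00 (Ember) > $7.11 (Willow) > …
Slot 1: Rook pays $8.00 × 970 = $7760.00
Slot 2: Ember pays $7.11 × 810 = $5759.10
Total = $13519.10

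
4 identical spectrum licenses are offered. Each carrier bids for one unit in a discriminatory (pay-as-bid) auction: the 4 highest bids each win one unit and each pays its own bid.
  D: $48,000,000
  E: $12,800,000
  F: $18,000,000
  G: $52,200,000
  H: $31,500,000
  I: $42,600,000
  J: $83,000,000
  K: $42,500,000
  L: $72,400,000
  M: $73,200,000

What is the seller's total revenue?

Bids ranked high→low: 83,000,000 (J), 73,200,000 (M), 72,400,000 (L), 52,200,000 (G), 48,000,000 (D), 42,600,000 (I), …
The 4 highest are J, M, L, G.
Total revenue = 83,000,000 + 73,200,000 + 72,400,000 + 52,200,000 = $280,800,000.

Total revenue: $280,800,000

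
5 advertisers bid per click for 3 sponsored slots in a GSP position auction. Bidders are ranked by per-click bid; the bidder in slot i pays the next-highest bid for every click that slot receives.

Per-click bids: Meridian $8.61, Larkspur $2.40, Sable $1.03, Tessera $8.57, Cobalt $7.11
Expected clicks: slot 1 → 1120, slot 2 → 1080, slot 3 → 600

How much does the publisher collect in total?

Total revenue: $18717.20

Sorting advertisers: $8.61 (Meridian) > $8.57 (Tessera) > $7.11 (Cobalt) > $2.40 (Larkspur) > …
Slot 1: Meridian pays $8.57 × 1120 = $9598.40
Slot 2: Tessera pays $7.11 × 1080 = $7678.80
Slot 3: Cobalt pays $2.40 × 600 = $1440.00
Total = $18717.20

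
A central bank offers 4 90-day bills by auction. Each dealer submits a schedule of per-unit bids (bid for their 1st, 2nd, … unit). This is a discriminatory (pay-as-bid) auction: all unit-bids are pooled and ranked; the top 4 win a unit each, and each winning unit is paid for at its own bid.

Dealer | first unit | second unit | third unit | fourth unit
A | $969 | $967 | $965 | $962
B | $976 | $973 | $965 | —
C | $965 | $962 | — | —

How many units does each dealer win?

Merging the schedules and taking the best 4: 976 (B-1), 973 (B-2), 969 (A-1), 967 (A-2)
Next rejected bid: $965 (not a price — pay-as-bid).
Allocation: A 2, B 2.

A 2, B 2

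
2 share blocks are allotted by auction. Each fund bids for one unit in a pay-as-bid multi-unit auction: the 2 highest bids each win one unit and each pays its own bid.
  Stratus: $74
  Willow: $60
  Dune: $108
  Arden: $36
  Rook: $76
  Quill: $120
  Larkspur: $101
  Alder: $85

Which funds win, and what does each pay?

Quill $120, Dune $108

Bids ranked high→low: 120 (Quill), 108 (Dune), 101 (Larkspur), 85 (Alder), …
Top 2: Quill, Dune.
Each winner pays its own bid: Quill $120, Dune $108.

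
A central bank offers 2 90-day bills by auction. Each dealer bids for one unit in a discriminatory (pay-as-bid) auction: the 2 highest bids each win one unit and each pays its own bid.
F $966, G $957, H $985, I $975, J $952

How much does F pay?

Bids ranked high→low: 985 (H), 975 (I), 966 (F), 957 (G), …
Top 2: H, I.
F does not win → $0.

F pays $0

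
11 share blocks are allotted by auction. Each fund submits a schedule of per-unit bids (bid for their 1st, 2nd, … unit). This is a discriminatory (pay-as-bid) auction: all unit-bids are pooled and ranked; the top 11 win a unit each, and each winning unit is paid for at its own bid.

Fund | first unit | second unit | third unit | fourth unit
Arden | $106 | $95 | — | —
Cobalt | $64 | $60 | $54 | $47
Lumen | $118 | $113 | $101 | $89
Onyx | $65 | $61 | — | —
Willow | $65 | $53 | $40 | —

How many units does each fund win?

Merging the schedules and taking the best 11: 118 (Lumen-1), 113 (Lumen-2), 106 (Arden-1), 101 (Lumen-3), 95 (Arden-2), 89 (Lumen-4), 65 (Onyx-1), 65 (Willow-1), 64 (Cobalt-1), 61 (Onyx-2), 60 (Cobalt-2)
Next rejected bid: $54 (not a price — pay-as-bid).
Allocation: Arden 2, Cobalt 2, Lumen 4, Onyx 2, Willow 1.

Arden 2, Cobalt 2, Lumen 4, Onyx 2, Willow 1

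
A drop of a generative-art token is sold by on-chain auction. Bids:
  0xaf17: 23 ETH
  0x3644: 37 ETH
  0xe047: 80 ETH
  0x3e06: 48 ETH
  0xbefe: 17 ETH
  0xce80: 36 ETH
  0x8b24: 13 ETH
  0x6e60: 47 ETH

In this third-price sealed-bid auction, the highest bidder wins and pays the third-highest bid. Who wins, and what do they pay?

0xe047 pays 47 ETH

Bids in order: 80 (0xe047) > 48 (0x3e06) > 47 (0x6e60) > 37 (0x3644) > 36 (0xce80) > 23 (0xaf17) > …
0xe047 is highest; pays the third-highest bid, 47 ETH.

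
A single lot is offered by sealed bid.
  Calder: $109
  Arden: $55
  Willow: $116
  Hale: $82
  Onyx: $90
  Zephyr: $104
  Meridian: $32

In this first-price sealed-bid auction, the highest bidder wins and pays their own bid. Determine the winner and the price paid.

Bids in order: 116 (Willow) > 109 (Calder) > 104 (Zephyr) > 90 (Onyx) > 82 (Hale) > 55 (Arden) > …
Willow is highest → pays own bid, $116.

Willow pays $116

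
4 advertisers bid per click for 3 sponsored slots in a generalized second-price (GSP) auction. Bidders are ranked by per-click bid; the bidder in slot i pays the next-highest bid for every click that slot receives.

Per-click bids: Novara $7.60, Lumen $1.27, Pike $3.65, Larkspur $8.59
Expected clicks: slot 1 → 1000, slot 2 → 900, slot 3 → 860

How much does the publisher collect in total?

Total revenue: $11977.20

Per-click bids in order: $8.59 (Larkspur) > $7.60 (Novara) > $3.65 (Pike) > $1.27 (Lumen)
Slot 1: Larkspur pays $7.60 × 1000 = $7600.00
Slot 2: Novara pays $3.65 × 900 = $3285.00
Slot 3: Pike pays $1.27 × 860 = $1092.20
Total = $11977.20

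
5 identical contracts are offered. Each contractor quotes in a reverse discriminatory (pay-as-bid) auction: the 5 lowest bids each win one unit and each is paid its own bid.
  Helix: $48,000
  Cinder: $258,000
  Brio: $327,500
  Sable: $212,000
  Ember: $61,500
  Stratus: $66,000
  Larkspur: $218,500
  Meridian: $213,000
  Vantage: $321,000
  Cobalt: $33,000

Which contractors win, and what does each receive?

Cobalt $33,000, Helix $48,000, Ember $61,500, Stratus $66,000, Sable $212,000

Bids ranked low→high: 33,000 (Cobalt), 48,000 (Helix), 61,500 (Ember), 66,000 (Stratus), 212,000 (Sable), 213,000 (Meridian), 218,500 (Larkspur), …
Lowest 5: Cobalt, Helix, Ember, Stratus, Sable.
Each winner is paid its own bid: Cobalt $33,000, Helix $48,000, Ember $61,500, Stratus $66,000, Sable $212,000.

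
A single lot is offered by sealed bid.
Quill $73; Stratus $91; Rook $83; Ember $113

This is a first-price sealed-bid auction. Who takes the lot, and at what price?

Bids in order: 113 (Ember) > 91 (Stratus) > 83 (Rook) > 73 (Quill)
First-price: Ember pays what they bid, $113.

Ember pays $113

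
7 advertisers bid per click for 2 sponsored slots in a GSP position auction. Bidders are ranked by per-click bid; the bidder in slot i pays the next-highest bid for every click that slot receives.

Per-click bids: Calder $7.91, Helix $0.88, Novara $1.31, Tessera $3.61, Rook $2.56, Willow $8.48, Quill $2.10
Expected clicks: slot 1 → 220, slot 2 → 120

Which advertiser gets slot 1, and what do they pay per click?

Ranked by bid: $8.48 (Willow) > $7.91 (Calder) > $3.61 (Tessera) > …
Slot 1 goes to the first-ranked bidder, Willow, who pays the next bid down: $7.91/click.

Willow; $7.91 per click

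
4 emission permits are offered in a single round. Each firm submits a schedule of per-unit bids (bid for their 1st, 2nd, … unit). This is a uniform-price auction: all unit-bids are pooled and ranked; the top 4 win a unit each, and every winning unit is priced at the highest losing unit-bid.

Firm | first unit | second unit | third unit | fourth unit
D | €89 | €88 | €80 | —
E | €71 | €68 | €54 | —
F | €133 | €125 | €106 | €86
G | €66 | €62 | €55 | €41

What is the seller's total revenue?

Pooled unit-bids ranked (top 4): 133 (F-1), 125 (F-2), 106 (F-3), 89 (D-1)
The (k+1)-th unit-bid is €88.
Allocation: D 1, F 3. Every unit priced at €88.
Revenue = 4 × 88 = €352.

Total revenue: €352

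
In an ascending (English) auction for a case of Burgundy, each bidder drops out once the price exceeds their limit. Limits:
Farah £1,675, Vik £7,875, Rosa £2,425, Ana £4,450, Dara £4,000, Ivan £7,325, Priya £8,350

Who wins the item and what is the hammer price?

Rule: the price rises until one bidder remains; the winner pays the price at which the last rival dropped out.
Sorting limits: 8,350 (Priya) > 7,875 (Vik) > 7,325 (Ivan) > 4,450 (Ana) > 4,000 (Dara) > 2,425 (Rosa) > …
Once the price passes £7,875, only Priya is left; the hammer falls at Vik's limit of £7,875.

Priya wins at £7,875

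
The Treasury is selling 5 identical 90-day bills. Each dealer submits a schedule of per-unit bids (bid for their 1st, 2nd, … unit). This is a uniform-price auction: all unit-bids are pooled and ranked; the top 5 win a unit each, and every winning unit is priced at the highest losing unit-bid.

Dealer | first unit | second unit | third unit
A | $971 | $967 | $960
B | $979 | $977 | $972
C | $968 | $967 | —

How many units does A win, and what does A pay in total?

All unit-bids, highest first — top 5: 979 (B-1), 977 (B-2), 972 (B-3), 971 (A-1), 968 (C-1)
Highest rejected unit-bid = $967.
A wins 1 unit(s) at $967 each.

A: 1 unit, pays $967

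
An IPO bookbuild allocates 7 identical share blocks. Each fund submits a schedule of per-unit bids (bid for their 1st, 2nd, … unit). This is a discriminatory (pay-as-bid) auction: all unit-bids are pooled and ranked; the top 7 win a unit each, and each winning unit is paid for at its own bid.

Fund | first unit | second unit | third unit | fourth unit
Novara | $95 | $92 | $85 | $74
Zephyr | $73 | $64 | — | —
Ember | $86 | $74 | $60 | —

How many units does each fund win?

Ember 2, Novara 4, Zephyr 1

Pooled unit-bids ranked (top 7): 95 (Novara-1), 92 (Novara-2), 86 (Ember-1), 85 (Novara-3), 74 (Novara-4), 74 (Ember-2), 73 (Zephyr-1)
Next rejected bid: $64 (not a price — pay-as-bid).
Allocation: Ember 2, Novara 4, Zephyr 1.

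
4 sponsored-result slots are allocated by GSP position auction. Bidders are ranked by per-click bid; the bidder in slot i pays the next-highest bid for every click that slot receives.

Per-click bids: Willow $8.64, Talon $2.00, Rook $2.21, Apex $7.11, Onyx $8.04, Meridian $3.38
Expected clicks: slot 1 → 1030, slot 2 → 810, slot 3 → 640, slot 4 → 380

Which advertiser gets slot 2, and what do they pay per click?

Onyx; $7.11 per click

Sorting advertisers: $8.64 (Willow) > $8.04 (Onyx) > $7.11 (Apex) > $3.38 (Meridian) > $2.21 (Rook) > …
Slot 2 goes to the second-ranked bidder, Onyx, who pays the next bid down: $7.11/click.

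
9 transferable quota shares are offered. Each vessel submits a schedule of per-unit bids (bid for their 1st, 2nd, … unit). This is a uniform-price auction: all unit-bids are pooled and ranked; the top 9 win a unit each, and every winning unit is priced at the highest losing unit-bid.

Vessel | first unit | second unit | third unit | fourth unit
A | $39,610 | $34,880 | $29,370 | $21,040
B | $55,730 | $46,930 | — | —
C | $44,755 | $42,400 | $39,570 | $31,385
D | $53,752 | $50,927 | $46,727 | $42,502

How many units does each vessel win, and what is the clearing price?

A 1, B 2, C 2, D 4; clearing price $39,570

All unit-bids, highest first — top 9: 55,730 (B-1), 53,752 (D-1), 50,927 (D-2), 46,930 (B-2), 46,727 (D-3), 44,755 (C-1), 42,502 (D-4), 42,400 (C-2), 39,610 (A-1)
Highest rejected unit-bid = $39,570.
Allocation: A 1, B 2, C 2, D 4.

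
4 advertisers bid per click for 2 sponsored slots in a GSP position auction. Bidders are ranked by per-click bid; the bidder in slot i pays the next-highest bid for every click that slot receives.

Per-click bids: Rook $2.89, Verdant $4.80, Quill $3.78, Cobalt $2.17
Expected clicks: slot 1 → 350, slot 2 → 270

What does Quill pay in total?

Quill pays $780.30

Per-click bids in order: $4.80 (Verdant) > $3.78 (Quill) > $2.89 (Rook) > …
Quill holds slot 2 → pays next bid $2.89 × 270 clicks = $780.30.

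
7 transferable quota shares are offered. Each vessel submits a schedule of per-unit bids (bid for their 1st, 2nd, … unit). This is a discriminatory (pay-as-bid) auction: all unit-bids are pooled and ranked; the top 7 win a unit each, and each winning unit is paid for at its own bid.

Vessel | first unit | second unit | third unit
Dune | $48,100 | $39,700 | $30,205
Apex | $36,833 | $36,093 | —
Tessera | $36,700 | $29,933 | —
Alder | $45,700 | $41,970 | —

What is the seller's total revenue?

Total revenue: $285,096

Merging the schedules and taking the best 7: 48,100 (Dune-1), 45,700 (Alder-1), 41,970 (Alder-2), 39,700 (Dune-2), 36,833 (Apex-1), 36,700 (Tessera-1), 36,093 (Apex-2)
Next rejected bid: $30,205 (not a price — pay-as-bid).
Each winning unit pays its own bid.
Revenue = 48,100 + 45,700 + 41,970 + 39,700 + 36,833 + 36,700 + 36,093 = $285,096.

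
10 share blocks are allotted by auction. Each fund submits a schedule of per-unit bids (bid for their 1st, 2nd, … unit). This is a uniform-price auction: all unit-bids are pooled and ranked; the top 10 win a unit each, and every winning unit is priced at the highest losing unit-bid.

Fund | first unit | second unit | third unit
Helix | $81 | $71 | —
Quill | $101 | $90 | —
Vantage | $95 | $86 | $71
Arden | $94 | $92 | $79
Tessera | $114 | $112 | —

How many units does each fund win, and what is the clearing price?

Arden 3, Helix 1, Quill 2, Tessera 2, Vantage 2; clearing price $71

Pooled unit-bids ranked (top 10): 114 (Tessera-1), 112 (Tessera-2), 101 (Quill-1), 95 (Vantage-1), 94 (Arden-1), 92 (Arden-2), 90 (Quill-2), 86 (Vantage-2), 81 (Helix-1), 79 (Arden-3)
The (k+1)-th unit-bid is $71.
Allocation: Arden 3, Helix 1, Quill 2, Tessera 2, Vantage 2.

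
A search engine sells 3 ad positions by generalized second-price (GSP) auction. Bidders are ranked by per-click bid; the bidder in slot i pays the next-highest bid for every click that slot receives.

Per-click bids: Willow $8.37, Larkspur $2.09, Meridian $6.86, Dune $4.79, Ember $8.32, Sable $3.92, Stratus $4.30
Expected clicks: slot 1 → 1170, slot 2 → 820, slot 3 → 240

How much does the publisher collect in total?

Per-click bids in order: $8.37 (Willow) > $8.32 (Ember) > $6.86 (Meridian) > $4.79 (Dune) > …
Slot 1: Willow pays $8.32 × 1170 = $9734.40
Slot 2: Ember pays $6.86 × 820 = $5625.20
Slot 3: Meridian pays $4.79 × 240 = $1149.60
Total = $16509.20

Total revenue: $16509.20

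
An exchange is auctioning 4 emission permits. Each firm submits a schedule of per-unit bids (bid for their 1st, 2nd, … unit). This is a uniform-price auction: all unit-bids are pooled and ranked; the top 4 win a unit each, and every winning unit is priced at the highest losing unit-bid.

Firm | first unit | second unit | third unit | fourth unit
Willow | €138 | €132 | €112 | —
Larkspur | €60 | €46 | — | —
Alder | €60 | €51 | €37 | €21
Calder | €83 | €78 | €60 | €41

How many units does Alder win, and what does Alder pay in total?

Alder: 0 units, pays €0

Merging the schedules and taking the best 4: 138 (Willow-1), 132 (Willow-2), 112 (Willow-3), 83 (Calder-1)
The (k+1)-th unit-bid is €78.
Alder wins 0 unit(s) at €78 each.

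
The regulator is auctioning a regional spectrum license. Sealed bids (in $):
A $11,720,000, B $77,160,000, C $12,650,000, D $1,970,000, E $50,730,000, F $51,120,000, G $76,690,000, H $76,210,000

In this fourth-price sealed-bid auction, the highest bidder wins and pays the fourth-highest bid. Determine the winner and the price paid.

Rule: the highest bidder wins and pays the fourth-highest bid.
Sorting bids: 77,160,000 (B) > 76,690,000 (G) > 76,210,000 (H) > 51,120,000 (F) > 50,730,000 (E) > 12,650,000 (C) > …
B wins; payment is bid #4 in the ranking = $51,120,000.

B pays $51,120,000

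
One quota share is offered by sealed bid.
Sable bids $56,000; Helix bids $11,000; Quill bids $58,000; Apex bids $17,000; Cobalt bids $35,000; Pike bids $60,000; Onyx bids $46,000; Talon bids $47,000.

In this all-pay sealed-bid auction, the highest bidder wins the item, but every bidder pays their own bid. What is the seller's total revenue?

Total revenue: $330,000

Rule: the highest bidder wins the item, but every bidder pays their own bid.
Bids in order: 60,000 (Pike) > 58,000 (Quill) > 56,000 (Sable) > 47,000 (Talon) > 46,000 (Onyx) > 35,000 (Cobalt) > …
Pike wins with the top bid; all bids are sunk regardless.
Every bidder forfeits their bid regardless of winning.
Revenue = 56,000 + 11,000 + 58,000 + 17,000 + 35,000 + 60,000 + 46,000 + 47,000 = $330,000.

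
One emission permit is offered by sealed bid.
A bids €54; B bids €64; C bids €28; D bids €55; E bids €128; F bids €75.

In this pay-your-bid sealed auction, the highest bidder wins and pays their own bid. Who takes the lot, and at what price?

Pay-your-bid sealed auction: the highest bidder wins and pays their own bid.
Bids ranked: 128 (E) > 75 (F) > 64 (B) > 55 (D) > 54 (A) > 28 (C)
First-price: E pays what they bid, €128.

E pays €128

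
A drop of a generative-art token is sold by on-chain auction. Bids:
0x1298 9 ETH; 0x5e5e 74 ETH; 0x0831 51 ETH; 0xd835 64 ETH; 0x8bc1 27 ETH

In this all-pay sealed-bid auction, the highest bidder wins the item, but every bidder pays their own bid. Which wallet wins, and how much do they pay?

All-pay sealed-bid auction: the highest bidder wins the item, but every bidder pays their own bid.
Bids ranked: 74 (0x5e5e) > 64 (0xd835) > 51 (0x0831) > 27 (0x8bc1) > 9 (0x1298)
0x5e5e is highest and takes the item; every bidder forfeits their bid.

0x5e5e pays 74 ETH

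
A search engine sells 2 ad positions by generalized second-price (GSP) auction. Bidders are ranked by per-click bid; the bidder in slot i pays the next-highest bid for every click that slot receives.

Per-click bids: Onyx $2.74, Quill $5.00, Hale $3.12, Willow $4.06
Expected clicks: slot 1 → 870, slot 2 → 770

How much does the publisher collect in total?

Total revenue: $5934.60

Per-click bids in order: $5.00 (Quill) > $4.06 (Willow) > $3.12 (Hale) > …
Slot 1: Quill pays $4.06 × 870 = $3532.20
Slot 2: Willow pays $3.12 × 770 = $2402.40
Total = $5934.60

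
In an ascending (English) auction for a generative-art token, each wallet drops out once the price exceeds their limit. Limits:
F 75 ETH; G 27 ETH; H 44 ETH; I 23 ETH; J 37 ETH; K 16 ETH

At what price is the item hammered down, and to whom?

F wins at 44 ETH

Sorting limits: 75 (F) > 44 (H) > 37 (J) > 27 (G) > 23 (I) > 16 (K)
Once the price passes 44 ETH, only F is left; the hammer falls at H's limit of 44 ETH.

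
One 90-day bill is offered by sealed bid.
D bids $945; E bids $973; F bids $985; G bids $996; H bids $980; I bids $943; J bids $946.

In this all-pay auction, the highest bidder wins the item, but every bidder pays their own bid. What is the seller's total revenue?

Total revenue: $6,768

Rule: the highest bidder wins the item, but every bidder pays their own bid.
Bids in order: 996 (G) > 985 (F) > 980 (H) > 973 (E) > 946 (J) > 945 (D) > …
Every bidder forfeits their bid regardless of winning.
Revenue = 945 + 973 + 985 + 996 + 980 + 943 + 946 = $6,768.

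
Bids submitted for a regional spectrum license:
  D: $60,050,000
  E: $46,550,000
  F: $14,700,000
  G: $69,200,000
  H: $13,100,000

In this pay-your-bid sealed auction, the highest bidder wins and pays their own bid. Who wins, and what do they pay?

Sorting bids: 69,200,000 (G) > 60,050,000 (D) > 46,550,000 (E) > 14,700,000 (F) > 13,100,000 (H)
First-price: G pays what they bid, $69,200,000.

G pays $69,200,000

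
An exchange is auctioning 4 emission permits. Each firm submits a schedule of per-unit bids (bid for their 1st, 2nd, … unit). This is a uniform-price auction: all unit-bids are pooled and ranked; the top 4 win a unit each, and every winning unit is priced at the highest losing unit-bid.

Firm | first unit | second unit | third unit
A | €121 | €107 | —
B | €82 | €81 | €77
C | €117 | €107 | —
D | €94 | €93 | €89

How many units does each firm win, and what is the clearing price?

All unit-bids, highest first — top 4: 121 (A-1), 117 (C-1), 107 (A-2), 107 (C-2)
First bid not allocated: €94.
Allocation: A 2, C 2.

A 2, C 2; clearing price €94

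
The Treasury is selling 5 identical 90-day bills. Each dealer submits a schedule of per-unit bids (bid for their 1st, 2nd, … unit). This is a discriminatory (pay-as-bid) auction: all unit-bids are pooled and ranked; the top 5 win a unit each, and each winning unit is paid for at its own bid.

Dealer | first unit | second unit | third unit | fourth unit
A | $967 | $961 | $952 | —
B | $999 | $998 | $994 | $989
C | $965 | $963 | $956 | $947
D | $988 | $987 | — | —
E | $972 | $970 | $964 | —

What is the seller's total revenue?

Total revenue: $4,968

Pooled unit-bids ranked (top 5): 999 (B-1), 998 (B-2), 994 (B-3), 989 (B-4), 988 (D-1)
Next rejected bid: $987 (not a price — pay-as-bid).
Each winning unit pays its own bid.
Revenue = 999 + 998 + 994 + 989 + 988 = $4,968.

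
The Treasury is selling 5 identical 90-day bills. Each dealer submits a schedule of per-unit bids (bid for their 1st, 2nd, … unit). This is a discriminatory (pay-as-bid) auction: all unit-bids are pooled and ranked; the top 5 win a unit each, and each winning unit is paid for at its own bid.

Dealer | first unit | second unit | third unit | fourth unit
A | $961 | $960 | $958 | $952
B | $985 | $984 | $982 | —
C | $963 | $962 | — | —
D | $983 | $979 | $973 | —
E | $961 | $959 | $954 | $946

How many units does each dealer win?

All unit-bids, highest first — top 5: 985 (B-1), 984 (B-2), 983 (D-1), 982 (B-3), 979 (D-2)
Next rejected bid: $973 (not a price — pay-as-bid).
Allocation: B 3, D 2.

B 3, D 2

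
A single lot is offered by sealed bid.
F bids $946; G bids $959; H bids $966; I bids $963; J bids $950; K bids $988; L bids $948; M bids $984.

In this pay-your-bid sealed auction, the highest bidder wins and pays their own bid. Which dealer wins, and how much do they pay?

Sorting bids: 988 (K) > 984 (M) > 966 (H) > 963 (I) > 959 (G) > 950 (J) > …
First-price: K pays what they bid, $988.

K pays $988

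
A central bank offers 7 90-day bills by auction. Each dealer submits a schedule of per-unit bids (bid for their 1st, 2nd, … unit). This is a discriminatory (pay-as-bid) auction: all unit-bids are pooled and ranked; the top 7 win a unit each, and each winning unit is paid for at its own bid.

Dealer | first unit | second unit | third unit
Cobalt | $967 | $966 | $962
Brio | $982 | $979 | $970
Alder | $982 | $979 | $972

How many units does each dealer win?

Alder 3, Brio 3, Cobalt 1

All unit-bids, highest first — top 7: 982 (Brio-1), 982 (Alder-1), 979 (Brio-2), 979 (Alder-2), 972 (Alder-3), 970 (Brio-3), 967 (Cobalt-1)
Next rejected bid: $966 (not a price — pay-as-bid).
Allocation: Alder 3, Brio 3, Cobalt 1.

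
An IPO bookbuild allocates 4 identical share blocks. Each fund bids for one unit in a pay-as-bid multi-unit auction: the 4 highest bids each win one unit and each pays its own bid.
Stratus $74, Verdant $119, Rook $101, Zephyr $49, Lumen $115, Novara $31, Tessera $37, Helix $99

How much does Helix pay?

Helix pays $99

Ordering the bids: 119 (Verdant), 115 (Lumen), 101 (Rook), 99 (Helix), 74 (Stratus), 49 (Zephyr), …
Winners (4 units): Verdant, Lumen, Rook, Helix.
Helix wins → own bid $99.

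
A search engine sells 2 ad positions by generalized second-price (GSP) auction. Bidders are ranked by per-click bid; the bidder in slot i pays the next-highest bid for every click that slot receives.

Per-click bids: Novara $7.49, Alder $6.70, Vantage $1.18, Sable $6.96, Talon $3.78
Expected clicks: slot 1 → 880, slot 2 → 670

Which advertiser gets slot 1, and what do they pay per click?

Per-click bids in order: $7.49 (Novara) > $6.96 (Sable) > $6.70 (Alder) > …
Slot 1 goes to the first-ranked bidder, Novara, who pays the next bid down: $6.96/click.

Novara; $6.96 per click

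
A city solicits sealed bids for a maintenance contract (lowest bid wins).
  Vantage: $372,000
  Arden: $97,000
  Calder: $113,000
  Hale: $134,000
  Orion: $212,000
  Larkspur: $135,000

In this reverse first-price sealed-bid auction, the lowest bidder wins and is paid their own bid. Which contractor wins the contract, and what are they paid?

Sorting bids: 97,000 (Arden) < 113,000 (Calder) < 134,000 (Hale) < 135,000 (Larkspur) < 212,000 (Orion) < 372,000 (Vantage)
First-price: Arden is paid what they bid, $97,000.

Arden is paid $97,000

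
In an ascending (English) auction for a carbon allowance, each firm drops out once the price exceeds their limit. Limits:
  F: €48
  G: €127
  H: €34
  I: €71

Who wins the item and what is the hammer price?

G wins at €71

Sorting limits: 127 (G) > 71 (I) > 48 (F) > 34 (H)
Bidding ends when I exits at €71; G takes it.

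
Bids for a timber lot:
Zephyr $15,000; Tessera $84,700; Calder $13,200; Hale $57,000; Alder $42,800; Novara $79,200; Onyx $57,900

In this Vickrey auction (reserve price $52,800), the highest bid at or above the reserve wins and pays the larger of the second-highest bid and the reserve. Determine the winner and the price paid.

Bids ranked: 84,700 (Tessera) > 79,200 (Novara) > 57,900 (Onyx) > 57,000 (Hale) > 42,800 (Alder) > 15,000 (Zephyr) > …
Highest eligible bid: Tessera at $84,700.
Second-highest bid $79,200 exceeds the reserve $52,800 → payment $79,200.

Tessera pays $79,200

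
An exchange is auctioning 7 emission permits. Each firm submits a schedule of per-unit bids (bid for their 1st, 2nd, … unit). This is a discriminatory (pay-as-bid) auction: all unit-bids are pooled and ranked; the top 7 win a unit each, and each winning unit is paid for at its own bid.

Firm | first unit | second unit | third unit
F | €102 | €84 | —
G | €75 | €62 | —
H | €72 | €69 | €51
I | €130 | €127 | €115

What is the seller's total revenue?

Total revenue: €705

Pooled unit-bids ranked (top 7): 130 (I-1), 127 (I-2), 115 (I-3), 102 (F-1), 84 (F-2), 75 (G-1), 72 (H-1)
Next rejected bid: €69 (not a price — pay-as-bid).
Each winning unit pays its own bid.
Revenue = 130 + 127 + 115 + 102 + 84 + 75 + 72 = €705.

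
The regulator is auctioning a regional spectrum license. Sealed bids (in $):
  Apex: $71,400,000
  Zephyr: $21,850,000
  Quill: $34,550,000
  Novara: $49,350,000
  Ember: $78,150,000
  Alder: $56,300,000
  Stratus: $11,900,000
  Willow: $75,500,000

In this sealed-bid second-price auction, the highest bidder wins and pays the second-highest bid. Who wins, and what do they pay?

Sealed-bid second-price auction: the highest bidder wins and pays the second-highest bid.
Bids in order: 78,150,000 (Ember) > 75,500,000 (Willow) > 71,400,000 (Apex) > 56,300,000 (Alder) > 49,350,000 (Novara) > 34,550,000 (Quill) > …
Ember is highest; pays the second-highest bid, $75,500,000.

Ember pays $75,500,000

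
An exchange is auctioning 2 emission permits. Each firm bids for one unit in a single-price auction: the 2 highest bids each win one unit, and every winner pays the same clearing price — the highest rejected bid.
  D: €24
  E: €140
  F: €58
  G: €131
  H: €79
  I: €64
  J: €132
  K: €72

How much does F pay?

F pays €0

Bids ranked high→low: 140 (E), 132 (J), 131 (G), 79 (H), …
The 2 highest are E, J.
Clearing price = highest rejected bid = €131.
F does not win → pays €0.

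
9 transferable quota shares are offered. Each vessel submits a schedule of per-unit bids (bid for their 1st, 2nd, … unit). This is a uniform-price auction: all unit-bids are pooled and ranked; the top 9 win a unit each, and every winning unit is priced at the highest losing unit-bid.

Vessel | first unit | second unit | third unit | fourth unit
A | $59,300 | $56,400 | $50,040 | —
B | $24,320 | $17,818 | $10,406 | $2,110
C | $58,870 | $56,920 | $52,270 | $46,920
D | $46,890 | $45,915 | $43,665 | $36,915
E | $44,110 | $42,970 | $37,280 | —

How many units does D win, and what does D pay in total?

D: 2 units, pays $88,220

Pooled unit-bids ranked (top 9): 59,300 (A-1), 58,870 (C-1), 56,920 (C-2), 56,400 (A-2), 52,270 (C-3), 50,040 (A-3), 46,920 (C-4), 46,890 (D-1), 45,915 (D-2)
The (k+1)-th unit-bid is $44,110.
D wins 2 unit(s) at $44,110 each.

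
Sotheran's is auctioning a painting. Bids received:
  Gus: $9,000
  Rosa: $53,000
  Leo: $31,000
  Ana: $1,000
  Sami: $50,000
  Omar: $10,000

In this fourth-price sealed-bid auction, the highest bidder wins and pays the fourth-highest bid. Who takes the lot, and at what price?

Rosa pays $10,000

Fourth-price sealed-bid auction: the highest bidder wins and pays the fourth-highest bid.
Sorting bids: 53,000 (Rosa) > 50,000 (Sami) > 31,000 (Leo) > 10,000 (Omar) > 9,000 (Gus) > 1,000 (Ana)
Rosa wins; payment is bid #4 in the ranking = $10,000.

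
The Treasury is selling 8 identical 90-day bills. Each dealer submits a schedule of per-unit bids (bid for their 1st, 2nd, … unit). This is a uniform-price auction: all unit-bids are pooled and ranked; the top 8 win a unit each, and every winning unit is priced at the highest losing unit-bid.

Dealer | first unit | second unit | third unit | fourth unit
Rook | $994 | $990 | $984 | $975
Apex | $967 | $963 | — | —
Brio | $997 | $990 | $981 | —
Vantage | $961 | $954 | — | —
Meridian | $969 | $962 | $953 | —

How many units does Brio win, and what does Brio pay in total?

Merging the schedules and taking the best 8: 997 (Brio-1), 994 (Rook-1), 990 (Rook-2), 990 (Brio-2), 984 (Rook-3), 981 (Brio-3), 975 (Rook-4), 969 (Meridian-1)
The (k+1)-th unit-bid is $967.
Brio wins 3 unit(s) at $967 each.

Brio: 3 units, pays $2,901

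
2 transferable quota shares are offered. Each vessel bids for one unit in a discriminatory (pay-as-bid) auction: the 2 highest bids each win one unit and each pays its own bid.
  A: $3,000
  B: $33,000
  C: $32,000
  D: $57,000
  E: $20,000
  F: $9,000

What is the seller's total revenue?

Sorting: 57,000 (D), 33,000 (B), 32,000 (C), 20,000 (E), …
Top 2: D, B.
Total revenue = 57,000 + 33,000 = $90,000.

Total revenue: $90,000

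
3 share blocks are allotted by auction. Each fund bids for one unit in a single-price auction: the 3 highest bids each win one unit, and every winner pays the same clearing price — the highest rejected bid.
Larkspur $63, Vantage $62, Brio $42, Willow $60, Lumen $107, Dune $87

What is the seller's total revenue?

Total revenue: $186

Sorting: 107 (Lumen), 87 (Dune), 63 (Larkspur), 62 (Vantage), 60 (Willow), …
The 3 highest are Lumen, Dune, Larkspur.
Clearing price = highest rejected bid = $62.
Total revenue = 3 × $62 = $186.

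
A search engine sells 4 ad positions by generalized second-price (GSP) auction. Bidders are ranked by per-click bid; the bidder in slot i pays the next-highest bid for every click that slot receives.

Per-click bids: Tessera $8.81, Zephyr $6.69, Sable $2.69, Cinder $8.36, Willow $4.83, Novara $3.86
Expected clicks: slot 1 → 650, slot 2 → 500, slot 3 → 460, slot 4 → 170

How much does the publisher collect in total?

Per-click bids in order: $8.81 (Tessera) > $8.36 (Cinder) > $6.69 (Zephyr) > $4.83 (Willow) > $3.86 (Novara) > …
Slot 1: Tessera pays $8.36 × 650 = $5434.00
Slot 2: Cinder pays $6.69 × 500 = $3345.00
Slot 3: Zephyr pays $4.83 × 460 = $2221.80
Slot 4: Willow pays $3.86 × 170 = $656.20
Total = $11657.00

Total revenue: $11657.00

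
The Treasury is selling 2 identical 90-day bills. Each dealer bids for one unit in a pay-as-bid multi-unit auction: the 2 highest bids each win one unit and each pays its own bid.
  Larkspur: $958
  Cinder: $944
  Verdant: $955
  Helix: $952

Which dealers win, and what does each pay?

Larkspur $958, Verdant $955

Sorting: 958 (Larkspur), 955 (Verdant), 952 (Helix), 944 (Cinder)
The 2 highest are Larkspur, Verdant.
Each winner pays its own bid: Larkspur $958, Verdant $955.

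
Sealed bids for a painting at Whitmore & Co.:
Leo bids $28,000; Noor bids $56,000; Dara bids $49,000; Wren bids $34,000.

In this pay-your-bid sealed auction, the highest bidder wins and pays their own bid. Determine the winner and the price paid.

Noor pays $56,000

Bids in order: 56,000 (Noor) > 49,000 (Dara) > 34,000 (Wren) > 28,000 (Leo)
First-price: Noor pays what they bid, $56,000.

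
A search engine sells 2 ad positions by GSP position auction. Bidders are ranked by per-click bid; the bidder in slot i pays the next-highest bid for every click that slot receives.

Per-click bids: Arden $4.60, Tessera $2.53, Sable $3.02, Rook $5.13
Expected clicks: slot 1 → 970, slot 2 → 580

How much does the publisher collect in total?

Total revenue: $6213.60

Per-click bids in order: $5.13 (Rook) > $4.60 (Arden) > $3.02 (Sable) > …
Slot 1: Rook pays $4.60 × 970 = $4462.00
Slot 2: Arden pays $3.02 × 580 = $1751.60
Total = $6213.60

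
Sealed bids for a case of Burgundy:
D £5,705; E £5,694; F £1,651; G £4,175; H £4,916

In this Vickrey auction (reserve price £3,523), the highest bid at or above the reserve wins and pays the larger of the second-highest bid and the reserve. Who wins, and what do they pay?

Bids ranked: 5,705 (D) > 5,694 (E) > 4,916 (H) > 4,175 (G) > 1,651 (F)
Highest eligible bid: D at £5,705.
max(second-highest £5,694, reserve £3,523) = £5,694; the reserve does not bind.

D pays £5,694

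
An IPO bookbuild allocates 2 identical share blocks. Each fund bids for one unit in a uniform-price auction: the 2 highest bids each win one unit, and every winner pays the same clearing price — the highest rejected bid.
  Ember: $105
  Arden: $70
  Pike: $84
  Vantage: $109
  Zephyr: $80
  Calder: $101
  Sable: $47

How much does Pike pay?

Ordering the bids: 109 (Vantage), 105 (Ember), 101 (Calder), 84 (Pike), …
The 2 highest are Vantage, Ember.
First losing bid is Calder's $101, which sets the uniform price.
Pike does not win → pays $0.

Pike pays $0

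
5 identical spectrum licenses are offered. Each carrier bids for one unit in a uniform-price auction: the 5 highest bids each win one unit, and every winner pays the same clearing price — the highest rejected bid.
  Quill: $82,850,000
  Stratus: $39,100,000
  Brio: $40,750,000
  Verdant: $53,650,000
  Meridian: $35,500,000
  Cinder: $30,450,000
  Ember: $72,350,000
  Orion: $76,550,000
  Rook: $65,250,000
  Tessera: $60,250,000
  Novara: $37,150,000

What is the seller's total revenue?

Total revenue: $268,250,000

Ordering the bids: 82,850,000 (Quill), 76,550,000 (Orion), 72,350,000 (Ember), 65,250,000 (Rook), 60,250,000 (Tessera), 53,650,000 (Verdant), 40,750,000 (Brio), …
Winners (5 units): Quill, Orion, Ember, Rook, Tessera.
Clearing price = highest rejected bid = $53,650,000.
Total revenue = 5 × $53,650,000 = $268,250,000.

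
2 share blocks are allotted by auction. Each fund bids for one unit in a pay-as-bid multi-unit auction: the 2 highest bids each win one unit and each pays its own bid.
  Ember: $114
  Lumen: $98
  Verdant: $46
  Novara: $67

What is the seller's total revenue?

Bids ranked high→low: 114 (Ember), 98 (Lumen), 67 (Novara), 46 (Verdant)
Winners (2 units): Ember, Lumen.
Total revenue = 114 + 98 = $212.

Total revenue: $212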